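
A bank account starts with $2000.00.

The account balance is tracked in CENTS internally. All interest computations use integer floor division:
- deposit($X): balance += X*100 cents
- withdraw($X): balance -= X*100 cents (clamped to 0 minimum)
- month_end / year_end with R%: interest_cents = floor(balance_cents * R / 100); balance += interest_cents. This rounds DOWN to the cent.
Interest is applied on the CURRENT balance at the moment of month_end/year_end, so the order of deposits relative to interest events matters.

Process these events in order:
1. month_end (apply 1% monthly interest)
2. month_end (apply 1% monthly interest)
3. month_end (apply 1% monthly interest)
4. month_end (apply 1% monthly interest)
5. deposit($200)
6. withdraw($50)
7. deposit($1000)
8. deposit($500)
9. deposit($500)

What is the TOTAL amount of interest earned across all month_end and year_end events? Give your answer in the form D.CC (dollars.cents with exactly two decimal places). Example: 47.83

After 1 (month_end (apply 1% monthly interest)): balance=$2020.00 total_interest=$20.00
After 2 (month_end (apply 1% monthly interest)): balance=$2040.20 total_interest=$40.20
After 3 (month_end (apply 1% monthly interest)): balance=$2060.60 total_interest=$60.60
After 4 (month_end (apply 1% monthly interest)): balance=$2081.20 total_interest=$81.20
After 5 (deposit($200)): balance=$2281.20 total_interest=$81.20
After 6 (withdraw($50)): balance=$2231.20 total_interest=$81.20
After 7 (deposit($1000)): balance=$3231.20 total_interest=$81.20
After 8 (deposit($500)): balance=$3731.20 total_interest=$81.20
After 9 (deposit($500)): balance=$4231.20 total_interest=$81.20

Answer: 81.20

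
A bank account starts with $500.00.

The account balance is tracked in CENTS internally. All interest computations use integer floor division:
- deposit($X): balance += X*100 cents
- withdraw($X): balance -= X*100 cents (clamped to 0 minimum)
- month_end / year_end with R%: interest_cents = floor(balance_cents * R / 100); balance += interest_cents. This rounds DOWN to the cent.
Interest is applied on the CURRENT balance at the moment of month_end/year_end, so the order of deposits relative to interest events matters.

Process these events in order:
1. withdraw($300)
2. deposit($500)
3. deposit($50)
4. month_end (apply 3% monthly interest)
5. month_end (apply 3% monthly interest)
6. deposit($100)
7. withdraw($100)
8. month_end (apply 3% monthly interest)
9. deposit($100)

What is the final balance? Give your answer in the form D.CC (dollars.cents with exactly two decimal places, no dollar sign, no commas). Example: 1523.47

After 1 (withdraw($300)): balance=$200.00 total_interest=$0.00
After 2 (deposit($500)): balance=$700.00 total_interest=$0.00
After 3 (deposit($50)): balance=$750.00 total_interest=$0.00
After 4 (month_end (apply 3% monthly interest)): balance=$772.50 total_interest=$22.50
After 5 (month_end (apply 3% monthly interest)): balance=$795.67 total_interest=$45.67
After 6 (deposit($100)): balance=$895.67 total_interest=$45.67
After 7 (withdraw($100)): balance=$795.67 total_interest=$45.67
After 8 (month_end (apply 3% monthly interest)): balance=$819.54 total_interest=$69.54
After 9 (deposit($100)): balance=$919.54 total_interest=$69.54

Answer: 919.54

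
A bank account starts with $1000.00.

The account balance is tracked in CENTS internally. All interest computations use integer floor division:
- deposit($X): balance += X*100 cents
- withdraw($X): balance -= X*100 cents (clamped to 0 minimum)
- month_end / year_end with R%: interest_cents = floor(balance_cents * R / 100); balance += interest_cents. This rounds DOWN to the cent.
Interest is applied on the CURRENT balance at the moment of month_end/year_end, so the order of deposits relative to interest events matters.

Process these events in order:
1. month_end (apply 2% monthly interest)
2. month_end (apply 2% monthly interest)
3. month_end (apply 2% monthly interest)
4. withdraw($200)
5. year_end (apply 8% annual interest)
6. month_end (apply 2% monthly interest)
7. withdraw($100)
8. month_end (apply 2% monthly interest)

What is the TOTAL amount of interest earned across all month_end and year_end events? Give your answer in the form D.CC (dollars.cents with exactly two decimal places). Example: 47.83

After 1 (month_end (apply 2% monthly interest)): balance=$1020.00 total_interest=$20.00
After 2 (month_end (apply 2% monthly interest)): balance=$1040.40 total_interest=$40.40
After 3 (month_end (apply 2% monthly interest)): balance=$1061.20 total_interest=$61.20
After 4 (withdraw($200)): balance=$861.20 total_interest=$61.20
After 5 (year_end (apply 8% annual interest)): balance=$930.09 total_interest=$130.09
After 6 (month_end (apply 2% monthly interest)): balance=$948.69 total_interest=$148.69
After 7 (withdraw($100)): balance=$848.69 total_interest=$148.69
After 8 (month_end (apply 2% monthly interest)): balance=$865.66 total_interest=$165.66

Answer: 165.66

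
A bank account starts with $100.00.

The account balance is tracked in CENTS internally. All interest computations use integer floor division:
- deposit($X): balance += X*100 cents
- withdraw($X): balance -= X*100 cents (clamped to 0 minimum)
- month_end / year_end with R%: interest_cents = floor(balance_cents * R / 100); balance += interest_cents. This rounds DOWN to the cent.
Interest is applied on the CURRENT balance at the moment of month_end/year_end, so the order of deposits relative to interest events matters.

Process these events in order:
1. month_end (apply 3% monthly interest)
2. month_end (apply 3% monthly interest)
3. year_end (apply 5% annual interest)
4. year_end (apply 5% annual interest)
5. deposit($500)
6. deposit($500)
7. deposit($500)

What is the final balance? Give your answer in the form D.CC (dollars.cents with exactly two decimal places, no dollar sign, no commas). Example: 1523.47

After 1 (month_end (apply 3% monthly interest)): balance=$103.00 total_interest=$3.00
After 2 (month_end (apply 3% monthly interest)): balance=$106.09 total_interest=$6.09
After 3 (year_end (apply 5% annual interest)): balance=$111.39 total_interest=$11.39
After 4 (year_end (apply 5% annual interest)): balance=$116.95 total_interest=$16.95
After 5 (deposit($500)): balance=$616.95 total_interest=$16.95
After 6 (deposit($500)): balance=$1116.95 total_interest=$16.95
After 7 (deposit($500)): balance=$1616.95 total_interest=$16.95

Answer: 1616.95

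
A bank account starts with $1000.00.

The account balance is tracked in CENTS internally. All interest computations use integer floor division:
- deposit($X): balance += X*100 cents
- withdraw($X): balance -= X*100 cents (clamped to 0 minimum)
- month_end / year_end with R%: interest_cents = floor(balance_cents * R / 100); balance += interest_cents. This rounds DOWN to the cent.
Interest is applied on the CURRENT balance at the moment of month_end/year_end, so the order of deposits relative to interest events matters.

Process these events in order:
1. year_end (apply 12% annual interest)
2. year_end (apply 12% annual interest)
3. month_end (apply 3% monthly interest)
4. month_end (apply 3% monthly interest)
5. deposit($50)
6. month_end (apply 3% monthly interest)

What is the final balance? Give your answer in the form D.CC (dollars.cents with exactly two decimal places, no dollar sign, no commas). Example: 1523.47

Answer: 1422.21

Derivation:
After 1 (year_end (apply 12% annual interest)): balance=$1120.00 total_interest=$120.00
After 2 (year_end (apply 12% annual interest)): balance=$1254.40 total_interest=$254.40
After 3 (month_end (apply 3% monthly interest)): balance=$1292.03 total_interest=$292.03
After 4 (month_end (apply 3% monthly interest)): balance=$1330.79 total_interest=$330.79
After 5 (deposit($50)): balance=$1380.79 total_interest=$330.79
After 6 (month_end (apply 3% monthly interest)): balance=$1422.21 total_interest=$372.21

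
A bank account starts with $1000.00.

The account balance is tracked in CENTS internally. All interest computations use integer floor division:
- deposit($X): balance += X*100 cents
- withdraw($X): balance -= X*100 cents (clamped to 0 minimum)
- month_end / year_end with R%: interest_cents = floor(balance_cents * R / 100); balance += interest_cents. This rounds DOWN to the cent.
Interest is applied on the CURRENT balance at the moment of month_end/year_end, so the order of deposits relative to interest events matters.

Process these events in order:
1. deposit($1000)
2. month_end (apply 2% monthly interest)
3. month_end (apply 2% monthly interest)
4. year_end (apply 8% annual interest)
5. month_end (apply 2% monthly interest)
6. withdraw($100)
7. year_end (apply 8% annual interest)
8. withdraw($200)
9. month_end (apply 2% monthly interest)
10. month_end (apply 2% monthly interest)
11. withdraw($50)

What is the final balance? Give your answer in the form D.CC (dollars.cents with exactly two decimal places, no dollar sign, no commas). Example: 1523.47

After 1 (deposit($1000)): balance=$2000.00 total_interest=$0.00
After 2 (month_end (apply 2% monthly interest)): balance=$2040.00 total_interest=$40.00
After 3 (month_end (apply 2% monthly interest)): balance=$2080.80 total_interest=$80.80
After 4 (year_end (apply 8% annual interest)): balance=$2247.26 total_interest=$247.26
After 5 (month_end (apply 2% monthly interest)): balance=$2292.20 total_interest=$292.20
After 6 (withdraw($100)): balance=$2192.20 total_interest=$292.20
After 7 (year_end (apply 8% annual interest)): balance=$2367.57 total_interest=$467.57
After 8 (withdraw($200)): balance=$2167.57 total_interest=$467.57
After 9 (month_end (apply 2% monthly interest)): balance=$2210.92 total_interest=$510.92
After 10 (month_end (apply 2% monthly interest)): balance=$2255.13 total_interest=$555.13
After 11 (withdraw($50)): balance=$2205.13 total_interest=$555.13

Answer: 2205.13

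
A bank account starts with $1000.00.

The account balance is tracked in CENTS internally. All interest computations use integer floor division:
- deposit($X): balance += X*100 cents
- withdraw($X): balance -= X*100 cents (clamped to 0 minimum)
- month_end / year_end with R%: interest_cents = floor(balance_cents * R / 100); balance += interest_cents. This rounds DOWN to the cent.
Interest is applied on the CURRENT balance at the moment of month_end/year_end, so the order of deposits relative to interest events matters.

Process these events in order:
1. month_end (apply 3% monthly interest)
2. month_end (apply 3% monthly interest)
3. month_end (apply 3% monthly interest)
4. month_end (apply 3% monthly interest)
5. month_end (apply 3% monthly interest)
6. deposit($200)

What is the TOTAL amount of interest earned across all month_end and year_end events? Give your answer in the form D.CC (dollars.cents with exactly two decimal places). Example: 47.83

After 1 (month_end (apply 3% monthly interest)): balance=$1030.00 total_interest=$30.00
After 2 (month_end (apply 3% monthly interest)): balance=$1060.90 total_interest=$60.90
After 3 (month_end (apply 3% monthly interest)): balance=$1092.72 total_interest=$92.72
After 4 (month_end (apply 3% monthly interest)): balance=$1125.50 total_interest=$125.50
After 5 (month_end (apply 3% monthly interest)): balance=$1159.26 total_interest=$159.26
After 6 (deposit($200)): balance=$1359.26 total_interest=$159.26

Answer: 159.26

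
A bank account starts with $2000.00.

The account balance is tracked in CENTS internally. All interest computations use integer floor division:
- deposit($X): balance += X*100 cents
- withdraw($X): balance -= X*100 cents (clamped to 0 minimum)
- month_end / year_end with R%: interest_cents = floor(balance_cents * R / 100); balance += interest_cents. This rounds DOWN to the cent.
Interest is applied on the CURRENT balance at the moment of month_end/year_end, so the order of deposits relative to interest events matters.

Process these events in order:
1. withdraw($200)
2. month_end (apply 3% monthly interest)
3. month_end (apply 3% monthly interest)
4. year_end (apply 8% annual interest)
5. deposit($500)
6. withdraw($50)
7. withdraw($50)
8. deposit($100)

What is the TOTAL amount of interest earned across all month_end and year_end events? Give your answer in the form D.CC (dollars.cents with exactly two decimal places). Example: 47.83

After 1 (withdraw($200)): balance=$1800.00 total_interest=$0.00
After 2 (month_end (apply 3% monthly interest)): balance=$1854.00 total_interest=$54.00
After 3 (month_end (apply 3% monthly interest)): balance=$1909.62 total_interest=$109.62
After 4 (year_end (apply 8% annual interest)): balance=$2062.38 total_interest=$262.38
After 5 (deposit($500)): balance=$2562.38 total_interest=$262.38
After 6 (withdraw($50)): balance=$2512.38 total_interest=$262.38
After 7 (withdraw($50)): balance=$2462.38 total_interest=$262.38
After 8 (deposit($100)): balance=$2562.38 total_interest=$262.38

Answer: 262.38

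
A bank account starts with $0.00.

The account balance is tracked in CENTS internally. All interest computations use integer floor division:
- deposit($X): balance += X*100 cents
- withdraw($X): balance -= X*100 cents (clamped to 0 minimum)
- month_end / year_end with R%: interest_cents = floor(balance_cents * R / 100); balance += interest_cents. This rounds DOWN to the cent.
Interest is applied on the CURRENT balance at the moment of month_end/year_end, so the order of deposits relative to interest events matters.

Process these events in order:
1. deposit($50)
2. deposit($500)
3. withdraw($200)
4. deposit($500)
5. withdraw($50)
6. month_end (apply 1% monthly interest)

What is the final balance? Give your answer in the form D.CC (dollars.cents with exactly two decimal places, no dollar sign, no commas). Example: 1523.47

After 1 (deposit($50)): balance=$50.00 total_interest=$0.00
After 2 (deposit($500)): balance=$550.00 total_interest=$0.00
After 3 (withdraw($200)): balance=$350.00 total_interest=$0.00
After 4 (deposit($500)): balance=$850.00 total_interest=$0.00
After 5 (withdraw($50)): balance=$800.00 total_interest=$0.00
After 6 (month_end (apply 1% monthly interest)): balance=$808.00 total_interest=$8.00

Answer: 808.00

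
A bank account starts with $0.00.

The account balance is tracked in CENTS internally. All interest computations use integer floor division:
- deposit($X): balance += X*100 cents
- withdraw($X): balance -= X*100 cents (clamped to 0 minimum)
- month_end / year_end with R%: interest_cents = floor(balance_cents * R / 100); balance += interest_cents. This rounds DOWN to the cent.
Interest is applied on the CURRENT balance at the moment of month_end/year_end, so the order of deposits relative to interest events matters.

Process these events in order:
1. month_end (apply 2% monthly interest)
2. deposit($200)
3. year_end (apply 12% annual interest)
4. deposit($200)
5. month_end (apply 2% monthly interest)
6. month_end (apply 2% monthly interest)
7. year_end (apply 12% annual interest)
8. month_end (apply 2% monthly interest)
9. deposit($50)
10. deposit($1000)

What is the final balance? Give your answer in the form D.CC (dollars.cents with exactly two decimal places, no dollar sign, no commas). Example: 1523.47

Answer: 1553.93

Derivation:
After 1 (month_end (apply 2% monthly interest)): balance=$0.00 total_interest=$0.00
After 2 (deposit($200)): balance=$200.00 total_interest=$0.00
After 3 (year_end (apply 12% annual interest)): balance=$224.00 total_interest=$24.00
After 4 (deposit($200)): balance=$424.00 total_interest=$24.00
After 5 (month_end (apply 2% monthly interest)): balance=$432.48 total_interest=$32.48
After 6 (month_end (apply 2% monthly interest)): balance=$441.12 total_interest=$41.12
After 7 (year_end (apply 12% annual interest)): balance=$494.05 total_interest=$94.05
After 8 (month_end (apply 2% monthly interest)): balance=$503.93 total_interest=$103.93
After 9 (deposit($50)): balance=$553.93 total_interest=$103.93
After 10 (deposit($1000)): balance=$1553.93 total_interest=$103.93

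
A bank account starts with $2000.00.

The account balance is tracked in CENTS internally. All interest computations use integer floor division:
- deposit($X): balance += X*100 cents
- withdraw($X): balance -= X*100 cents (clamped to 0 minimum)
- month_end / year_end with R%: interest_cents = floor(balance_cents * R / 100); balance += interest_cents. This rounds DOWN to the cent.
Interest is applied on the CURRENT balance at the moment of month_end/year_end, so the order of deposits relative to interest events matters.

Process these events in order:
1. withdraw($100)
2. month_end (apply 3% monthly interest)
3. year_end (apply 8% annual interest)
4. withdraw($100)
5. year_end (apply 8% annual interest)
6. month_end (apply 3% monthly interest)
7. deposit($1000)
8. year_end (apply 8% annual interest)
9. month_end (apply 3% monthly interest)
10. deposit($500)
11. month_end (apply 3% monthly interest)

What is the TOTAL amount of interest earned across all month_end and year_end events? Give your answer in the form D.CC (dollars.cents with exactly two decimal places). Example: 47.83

After 1 (withdraw($100)): balance=$1900.00 total_interest=$0.00
After 2 (month_end (apply 3% monthly interest)): balance=$1957.00 total_interest=$57.00
After 3 (year_end (apply 8% annual interest)): balance=$2113.56 total_interest=$213.56
After 4 (withdraw($100)): balance=$2013.56 total_interest=$213.56
After 5 (year_end (apply 8% annual interest)): balance=$2174.64 total_interest=$374.64
After 6 (month_end (apply 3% monthly interest)): balance=$2239.87 total_interest=$439.87
After 7 (deposit($1000)): balance=$3239.87 total_interest=$439.87
After 8 (year_end (apply 8% annual interest)): balance=$3499.05 total_interest=$699.05
After 9 (month_end (apply 3% monthly interest)): balance=$3604.02 total_interest=$804.02
After 10 (deposit($500)): balance=$4104.02 total_interest=$804.02
After 11 (month_end (apply 3% monthly interest)): balance=$4227.14 total_interest=$927.14

Answer: 927.14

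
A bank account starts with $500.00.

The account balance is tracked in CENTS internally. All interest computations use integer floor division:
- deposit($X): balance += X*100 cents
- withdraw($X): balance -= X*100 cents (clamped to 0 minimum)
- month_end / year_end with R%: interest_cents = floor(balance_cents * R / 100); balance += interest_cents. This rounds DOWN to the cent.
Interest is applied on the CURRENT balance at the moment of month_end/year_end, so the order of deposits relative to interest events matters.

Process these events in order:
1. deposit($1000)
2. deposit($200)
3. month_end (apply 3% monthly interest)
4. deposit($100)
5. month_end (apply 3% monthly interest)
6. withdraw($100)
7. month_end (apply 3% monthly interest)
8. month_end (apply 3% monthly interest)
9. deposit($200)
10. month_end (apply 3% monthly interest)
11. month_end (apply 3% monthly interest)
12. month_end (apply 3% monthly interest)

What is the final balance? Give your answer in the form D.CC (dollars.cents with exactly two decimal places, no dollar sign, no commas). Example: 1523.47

After 1 (deposit($1000)): balance=$1500.00 total_interest=$0.00
After 2 (deposit($200)): balance=$1700.00 total_interest=$0.00
After 3 (month_end (apply 3% monthly interest)): balance=$1751.00 total_interest=$51.00
After 4 (deposit($100)): balance=$1851.00 total_interest=$51.00
After 5 (month_end (apply 3% monthly interest)): balance=$1906.53 total_interest=$106.53
After 6 (withdraw($100)): balance=$1806.53 total_interest=$106.53
After 7 (month_end (apply 3% monthly interest)): balance=$1860.72 total_interest=$160.72
After 8 (month_end (apply 3% monthly interest)): balance=$1916.54 total_interest=$216.54
After 9 (deposit($200)): balance=$2116.54 total_interest=$216.54
After 10 (month_end (apply 3% monthly interest)): balance=$2180.03 total_interest=$280.03
After 11 (month_end (apply 3% monthly interest)): balance=$2245.43 total_interest=$345.43
After 12 (month_end (apply 3% monthly interest)): balance=$2312.79 total_interest=$412.79

Answer: 2312.79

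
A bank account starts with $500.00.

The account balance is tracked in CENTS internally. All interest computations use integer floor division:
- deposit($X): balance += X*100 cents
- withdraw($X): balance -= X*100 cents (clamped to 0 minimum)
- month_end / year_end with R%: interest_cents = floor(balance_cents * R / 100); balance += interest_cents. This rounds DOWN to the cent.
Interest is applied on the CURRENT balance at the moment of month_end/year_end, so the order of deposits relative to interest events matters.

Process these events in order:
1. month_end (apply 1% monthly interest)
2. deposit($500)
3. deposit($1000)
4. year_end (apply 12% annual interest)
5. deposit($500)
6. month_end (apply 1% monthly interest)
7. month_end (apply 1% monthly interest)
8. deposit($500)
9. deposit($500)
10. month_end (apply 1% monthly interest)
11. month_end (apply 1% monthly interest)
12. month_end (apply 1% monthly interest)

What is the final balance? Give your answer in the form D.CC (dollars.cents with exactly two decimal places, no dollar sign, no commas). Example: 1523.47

Answer: 3915.93

Derivation:
After 1 (month_end (apply 1% monthly interest)): balance=$505.00 total_interest=$5.00
After 2 (deposit($500)): balance=$1005.00 total_interest=$5.00
After 3 (deposit($1000)): balance=$2005.00 total_interest=$5.00
After 4 (year_end (apply 12% annual interest)): balance=$2245.60 total_interest=$245.60
After 5 (deposit($500)): balance=$2745.60 total_interest=$245.60
After 6 (month_end (apply 1% monthly interest)): balance=$2773.05 total_interest=$273.05
After 7 (month_end (apply 1% monthly interest)): balance=$2800.78 total_interest=$300.78
After 8 (deposit($500)): balance=$3300.78 total_interest=$300.78
After 9 (deposit($500)): balance=$3800.78 total_interest=$300.78
After 10 (month_end (apply 1% monthly interest)): balance=$3838.78 total_interest=$338.78
After 11 (month_end (apply 1% monthly interest)): balance=$3877.16 total_interest=$377.16
After 12 (month_end (apply 1% monthly interest)): balance=$3915.93 total_interest=$415.93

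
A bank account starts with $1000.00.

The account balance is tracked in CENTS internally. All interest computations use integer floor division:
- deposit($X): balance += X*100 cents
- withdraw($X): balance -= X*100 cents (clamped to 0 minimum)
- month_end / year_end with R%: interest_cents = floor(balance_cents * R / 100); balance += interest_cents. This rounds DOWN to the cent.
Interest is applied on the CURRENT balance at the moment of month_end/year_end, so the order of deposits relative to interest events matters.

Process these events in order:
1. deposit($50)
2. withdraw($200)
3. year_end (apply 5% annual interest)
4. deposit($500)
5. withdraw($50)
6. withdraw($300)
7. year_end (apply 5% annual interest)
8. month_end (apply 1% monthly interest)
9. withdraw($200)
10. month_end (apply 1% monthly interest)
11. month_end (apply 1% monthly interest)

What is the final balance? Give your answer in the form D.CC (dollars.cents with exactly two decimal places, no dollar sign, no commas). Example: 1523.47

Answer: 923.75

Derivation:
After 1 (deposit($50)): balance=$1050.00 total_interest=$0.00
After 2 (withdraw($200)): balance=$850.00 total_interest=$0.00
After 3 (year_end (apply 5% annual interest)): balance=$892.50 total_interest=$42.50
After 4 (deposit($500)): balance=$1392.50 total_interest=$42.50
After 5 (withdraw($50)): balance=$1342.50 total_interest=$42.50
After 6 (withdraw($300)): balance=$1042.50 total_interest=$42.50
After 7 (year_end (apply 5% annual interest)): balance=$1094.62 total_interest=$94.62
After 8 (month_end (apply 1% monthly interest)): balance=$1105.56 total_interest=$105.56
After 9 (withdraw($200)): balance=$905.56 total_interest=$105.56
After 10 (month_end (apply 1% monthly interest)): balance=$914.61 total_interest=$114.61
After 11 (month_end (apply 1% monthly interest)): balance=$923.75 total_interest=$123.75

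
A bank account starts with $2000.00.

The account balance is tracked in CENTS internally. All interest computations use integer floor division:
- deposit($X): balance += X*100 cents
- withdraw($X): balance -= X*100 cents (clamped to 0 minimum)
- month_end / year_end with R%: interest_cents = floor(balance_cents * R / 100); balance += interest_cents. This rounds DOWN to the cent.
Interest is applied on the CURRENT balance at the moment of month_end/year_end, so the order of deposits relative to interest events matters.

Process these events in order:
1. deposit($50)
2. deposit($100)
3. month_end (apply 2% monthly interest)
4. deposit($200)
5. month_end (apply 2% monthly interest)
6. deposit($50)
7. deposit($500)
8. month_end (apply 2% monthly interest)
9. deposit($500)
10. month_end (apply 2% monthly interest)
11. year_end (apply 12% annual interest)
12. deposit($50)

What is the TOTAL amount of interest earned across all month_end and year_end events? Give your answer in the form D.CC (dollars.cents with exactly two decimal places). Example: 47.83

Answer: 656.28

Derivation:
After 1 (deposit($50)): balance=$2050.00 total_interest=$0.00
After 2 (deposit($100)): balance=$2150.00 total_interest=$0.00
After 3 (month_end (apply 2% monthly interest)): balance=$2193.00 total_interest=$43.00
After 4 (deposit($200)): balance=$2393.00 total_interest=$43.00
After 5 (month_end (apply 2% monthly interest)): balance=$2440.86 total_interest=$90.86
After 6 (deposit($50)): balance=$2490.86 total_interest=$90.86
After 7 (deposit($500)): balance=$2990.86 total_interest=$90.86
After 8 (month_end (apply 2% monthly interest)): balance=$3050.67 total_interest=$150.67
After 9 (deposit($500)): balance=$3550.67 total_interest=$150.67
After 10 (month_end (apply 2% monthly interest)): balance=$3621.68 total_interest=$221.68
After 11 (year_end (apply 12% annual interest)): balance=$4056.28 total_interest=$656.28
After 12 (deposit($50)): balance=$4106.28 total_interest=$656.28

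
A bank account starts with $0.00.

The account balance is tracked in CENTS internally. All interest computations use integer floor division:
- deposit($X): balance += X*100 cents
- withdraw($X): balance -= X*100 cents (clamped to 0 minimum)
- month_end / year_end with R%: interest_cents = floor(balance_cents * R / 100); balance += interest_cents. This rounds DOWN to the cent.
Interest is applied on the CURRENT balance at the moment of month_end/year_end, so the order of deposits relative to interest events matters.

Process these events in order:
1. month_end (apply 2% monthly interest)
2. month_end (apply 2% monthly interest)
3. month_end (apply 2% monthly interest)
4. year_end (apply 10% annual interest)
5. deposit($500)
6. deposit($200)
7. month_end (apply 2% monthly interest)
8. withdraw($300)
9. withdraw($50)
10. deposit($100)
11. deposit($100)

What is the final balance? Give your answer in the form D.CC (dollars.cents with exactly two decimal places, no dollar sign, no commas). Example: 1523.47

Answer: 564.00

Derivation:
After 1 (month_end (apply 2% monthly interest)): balance=$0.00 total_interest=$0.00
After 2 (month_end (apply 2% monthly interest)): balance=$0.00 total_interest=$0.00
After 3 (month_end (apply 2% monthly interest)): balance=$0.00 total_interest=$0.00
After 4 (year_end (apply 10% annual interest)): balance=$0.00 total_interest=$0.00
After 5 (deposit($500)): balance=$500.00 total_interest=$0.00
After 6 (deposit($200)): balance=$700.00 total_interest=$0.00
After 7 (month_end (apply 2% monthly interest)): balance=$714.00 total_interest=$14.00
After 8 (withdraw($300)): balance=$414.00 total_interest=$14.00
After 9 (withdraw($50)): balance=$364.00 total_interest=$14.00
After 10 (deposit($100)): balance=$464.00 total_interest=$14.00
After 11 (deposit($100)): balance=$564.00 total_interest=$14.00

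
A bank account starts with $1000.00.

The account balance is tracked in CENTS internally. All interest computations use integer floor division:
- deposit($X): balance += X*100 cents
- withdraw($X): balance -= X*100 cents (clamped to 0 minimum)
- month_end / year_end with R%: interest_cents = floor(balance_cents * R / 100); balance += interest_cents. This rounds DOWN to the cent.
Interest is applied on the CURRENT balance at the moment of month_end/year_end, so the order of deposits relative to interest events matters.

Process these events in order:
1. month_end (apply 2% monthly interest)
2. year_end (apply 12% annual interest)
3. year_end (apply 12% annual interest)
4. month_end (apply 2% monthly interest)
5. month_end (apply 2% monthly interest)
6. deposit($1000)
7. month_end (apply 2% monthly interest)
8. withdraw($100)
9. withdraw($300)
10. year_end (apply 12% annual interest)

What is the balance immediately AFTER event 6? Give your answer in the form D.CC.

Answer: 2331.16

Derivation:
After 1 (month_end (apply 2% monthly interest)): balance=$1020.00 total_interest=$20.00
After 2 (year_end (apply 12% annual interest)): balance=$1142.40 total_interest=$142.40
After 3 (year_end (apply 12% annual interest)): balance=$1279.48 total_interest=$279.48
After 4 (month_end (apply 2% monthly interest)): balance=$1305.06 total_interest=$305.06
After 5 (month_end (apply 2% monthly interest)): balance=$1331.16 total_interest=$331.16
After 6 (deposit($1000)): balance=$2331.16 total_interest=$331.16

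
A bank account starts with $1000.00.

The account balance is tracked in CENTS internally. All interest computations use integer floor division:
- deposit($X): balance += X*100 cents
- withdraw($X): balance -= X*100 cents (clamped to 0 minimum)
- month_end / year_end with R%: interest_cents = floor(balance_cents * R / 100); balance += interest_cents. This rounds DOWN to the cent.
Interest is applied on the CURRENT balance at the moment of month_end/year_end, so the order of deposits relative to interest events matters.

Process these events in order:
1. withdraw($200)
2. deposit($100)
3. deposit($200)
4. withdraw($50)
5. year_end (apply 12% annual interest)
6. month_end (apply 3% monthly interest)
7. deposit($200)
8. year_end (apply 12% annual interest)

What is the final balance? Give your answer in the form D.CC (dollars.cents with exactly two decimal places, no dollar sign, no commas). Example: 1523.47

Answer: 1580.63

Derivation:
After 1 (withdraw($200)): balance=$800.00 total_interest=$0.00
After 2 (deposit($100)): balance=$900.00 total_interest=$0.00
After 3 (deposit($200)): balance=$1100.00 total_interest=$0.00
After 4 (withdraw($50)): balance=$1050.00 total_interest=$0.00
After 5 (year_end (apply 12% annual interest)): balance=$1176.00 total_interest=$126.00
After 6 (month_end (apply 3% monthly interest)): balance=$1211.28 total_interest=$161.28
After 7 (deposit($200)): balance=$1411.28 total_interest=$161.28
After 8 (year_end (apply 12% annual interest)): balance=$1580.63 total_interest=$330.63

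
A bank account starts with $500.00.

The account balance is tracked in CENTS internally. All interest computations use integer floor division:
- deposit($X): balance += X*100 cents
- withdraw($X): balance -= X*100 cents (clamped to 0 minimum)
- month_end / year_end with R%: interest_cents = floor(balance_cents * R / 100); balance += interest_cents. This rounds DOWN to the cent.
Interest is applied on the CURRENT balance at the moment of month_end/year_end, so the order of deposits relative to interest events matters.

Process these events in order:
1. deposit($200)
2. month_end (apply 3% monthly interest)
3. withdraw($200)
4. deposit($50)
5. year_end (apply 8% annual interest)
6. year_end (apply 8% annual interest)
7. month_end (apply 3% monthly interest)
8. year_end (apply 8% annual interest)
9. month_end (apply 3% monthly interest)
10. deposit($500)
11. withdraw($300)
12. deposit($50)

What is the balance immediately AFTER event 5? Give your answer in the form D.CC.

Answer: 616.68

Derivation:
After 1 (deposit($200)): balance=$700.00 total_interest=$0.00
After 2 (month_end (apply 3% monthly interest)): balance=$721.00 total_interest=$21.00
After 3 (withdraw($200)): balance=$521.00 total_interest=$21.00
After 4 (deposit($50)): balance=$571.00 total_interest=$21.00
After 5 (year_end (apply 8% annual interest)): balance=$616.68 total_interest=$66.68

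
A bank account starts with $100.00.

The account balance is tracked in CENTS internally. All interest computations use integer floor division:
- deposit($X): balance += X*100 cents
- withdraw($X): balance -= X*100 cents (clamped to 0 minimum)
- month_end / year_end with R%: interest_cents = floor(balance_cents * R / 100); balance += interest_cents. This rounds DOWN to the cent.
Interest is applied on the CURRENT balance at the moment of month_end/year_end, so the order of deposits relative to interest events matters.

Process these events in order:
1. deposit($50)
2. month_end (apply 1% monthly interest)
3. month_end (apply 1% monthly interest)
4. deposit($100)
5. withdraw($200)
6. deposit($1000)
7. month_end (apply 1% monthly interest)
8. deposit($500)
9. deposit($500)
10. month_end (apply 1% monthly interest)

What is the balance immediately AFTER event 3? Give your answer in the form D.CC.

After 1 (deposit($50)): balance=$150.00 total_interest=$0.00
After 2 (month_end (apply 1% monthly interest)): balance=$151.50 total_interest=$1.50
After 3 (month_end (apply 1% monthly interest)): balance=$153.01 total_interest=$3.01

Answer: 153.01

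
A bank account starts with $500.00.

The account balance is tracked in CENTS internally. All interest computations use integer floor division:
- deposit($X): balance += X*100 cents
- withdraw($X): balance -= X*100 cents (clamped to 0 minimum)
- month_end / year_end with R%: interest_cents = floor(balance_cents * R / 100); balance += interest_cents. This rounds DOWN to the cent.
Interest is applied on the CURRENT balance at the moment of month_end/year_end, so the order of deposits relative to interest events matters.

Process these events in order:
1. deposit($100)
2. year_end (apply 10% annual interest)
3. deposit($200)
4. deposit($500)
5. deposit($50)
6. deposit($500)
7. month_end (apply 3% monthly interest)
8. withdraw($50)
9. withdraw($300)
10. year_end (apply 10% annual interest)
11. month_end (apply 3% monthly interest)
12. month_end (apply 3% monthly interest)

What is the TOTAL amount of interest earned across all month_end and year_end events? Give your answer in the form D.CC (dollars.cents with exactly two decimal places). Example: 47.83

Answer: 387.37

Derivation:
After 1 (deposit($100)): balance=$600.00 total_interest=$0.00
After 2 (year_end (apply 10% annual interest)): balance=$660.00 total_interest=$60.00
After 3 (deposit($200)): balance=$860.00 total_interest=$60.00
After 4 (deposit($500)): balance=$1360.00 total_interest=$60.00
After 5 (deposit($50)): balance=$1410.00 total_interest=$60.00
After 6 (deposit($500)): balance=$1910.00 total_interest=$60.00
After 7 (month_end (apply 3% monthly interest)): balance=$1967.30 total_interest=$117.30
After 8 (withdraw($50)): balance=$1917.30 total_interest=$117.30
After 9 (withdraw($300)): balance=$1617.30 total_interest=$117.30
After 10 (year_end (apply 10% annual interest)): balance=$1779.03 total_interest=$279.03
After 11 (month_end (apply 3% monthly interest)): balance=$1832.40 total_interest=$332.40
After 12 (month_end (apply 3% monthly interest)): balance=$1887.37 total_interest=$387.37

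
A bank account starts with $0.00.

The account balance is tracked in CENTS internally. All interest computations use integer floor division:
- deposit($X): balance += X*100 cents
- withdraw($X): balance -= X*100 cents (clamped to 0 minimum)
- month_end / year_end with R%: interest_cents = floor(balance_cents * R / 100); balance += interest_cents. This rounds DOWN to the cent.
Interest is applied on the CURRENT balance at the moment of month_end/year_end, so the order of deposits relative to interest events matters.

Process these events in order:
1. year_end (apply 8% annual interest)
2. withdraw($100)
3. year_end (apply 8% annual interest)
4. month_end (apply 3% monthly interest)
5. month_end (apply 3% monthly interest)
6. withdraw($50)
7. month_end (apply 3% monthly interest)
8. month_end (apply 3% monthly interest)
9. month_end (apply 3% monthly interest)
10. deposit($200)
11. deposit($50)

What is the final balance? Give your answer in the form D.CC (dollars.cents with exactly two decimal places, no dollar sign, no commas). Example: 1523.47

After 1 (year_end (apply 8% annual interest)): balance=$0.00 total_interest=$0.00
After 2 (withdraw($100)): balance=$0.00 total_interest=$0.00
After 3 (year_end (apply 8% annual interest)): balance=$0.00 total_interest=$0.00
After 4 (month_end (apply 3% monthly interest)): balance=$0.00 total_interest=$0.00
After 5 (month_end (apply 3% monthly interest)): balance=$0.00 total_interest=$0.00
After 6 (withdraw($50)): balance=$0.00 total_interest=$0.00
After 7 (month_end (apply 3% monthly interest)): balance=$0.00 total_interest=$0.00
After 8 (month_end (apply 3% monthly interest)): balance=$0.00 total_interest=$0.00
After 9 (month_end (apply 3% monthly interest)): balance=$0.00 total_interest=$0.00
After 10 (deposit($200)): balance=$200.00 total_interest=$0.00
After 11 (deposit($50)): balance=$250.00 total_interest=$0.00

Answer: 250.00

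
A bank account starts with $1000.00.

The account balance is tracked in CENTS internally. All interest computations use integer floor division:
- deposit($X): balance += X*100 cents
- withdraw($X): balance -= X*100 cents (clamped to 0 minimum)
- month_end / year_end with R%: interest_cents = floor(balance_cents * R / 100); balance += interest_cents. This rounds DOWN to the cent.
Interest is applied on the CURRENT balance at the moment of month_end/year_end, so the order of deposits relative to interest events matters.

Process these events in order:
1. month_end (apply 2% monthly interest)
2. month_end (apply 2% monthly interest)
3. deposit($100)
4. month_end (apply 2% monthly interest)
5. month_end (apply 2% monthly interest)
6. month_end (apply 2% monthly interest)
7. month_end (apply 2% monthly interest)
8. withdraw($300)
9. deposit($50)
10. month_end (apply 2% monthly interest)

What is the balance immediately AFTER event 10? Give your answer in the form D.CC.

Answer: 1004.06

Derivation:
After 1 (month_end (apply 2% monthly interest)): balance=$1020.00 total_interest=$20.00
After 2 (month_end (apply 2% monthly interest)): balance=$1040.40 total_interest=$40.40
After 3 (deposit($100)): balance=$1140.40 total_interest=$40.40
After 4 (month_end (apply 2% monthly interest)): balance=$1163.20 total_interest=$63.20
After 5 (month_end (apply 2% monthly interest)): balance=$1186.46 total_interest=$86.46
After 6 (month_end (apply 2% monthly interest)): balance=$1210.18 total_interest=$110.18
After 7 (month_end (apply 2% monthly interest)): balance=$1234.38 total_interest=$134.38
After 8 (withdraw($300)): balance=$934.38 total_interest=$134.38
After 9 (deposit($50)): balance=$984.38 total_interest=$134.38
After 10 (month_end (apply 2% monthly interest)): balance=$1004.06 total_interest=$154.06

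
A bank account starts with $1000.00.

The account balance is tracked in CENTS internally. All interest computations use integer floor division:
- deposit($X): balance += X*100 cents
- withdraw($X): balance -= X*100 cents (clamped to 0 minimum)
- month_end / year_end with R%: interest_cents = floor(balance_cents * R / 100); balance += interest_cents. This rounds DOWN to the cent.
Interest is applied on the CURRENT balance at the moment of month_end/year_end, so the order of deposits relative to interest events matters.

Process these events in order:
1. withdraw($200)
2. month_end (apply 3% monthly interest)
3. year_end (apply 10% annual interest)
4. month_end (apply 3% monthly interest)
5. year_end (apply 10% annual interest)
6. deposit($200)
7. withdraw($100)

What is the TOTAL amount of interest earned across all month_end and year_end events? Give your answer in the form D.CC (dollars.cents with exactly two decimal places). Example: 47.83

After 1 (withdraw($200)): balance=$800.00 total_interest=$0.00
After 2 (month_end (apply 3% monthly interest)): balance=$824.00 total_interest=$24.00
After 3 (year_end (apply 10% annual interest)): balance=$906.40 total_interest=$106.40
After 4 (month_end (apply 3% monthly interest)): balance=$933.59 total_interest=$133.59
After 5 (year_end (apply 10% annual interest)): balance=$1026.94 total_interest=$226.94
After 6 (deposit($200)): balance=$1226.94 total_interest=$226.94
After 7 (withdraw($100)): balance=$1126.94 total_interest=$226.94

Answer: 226.94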